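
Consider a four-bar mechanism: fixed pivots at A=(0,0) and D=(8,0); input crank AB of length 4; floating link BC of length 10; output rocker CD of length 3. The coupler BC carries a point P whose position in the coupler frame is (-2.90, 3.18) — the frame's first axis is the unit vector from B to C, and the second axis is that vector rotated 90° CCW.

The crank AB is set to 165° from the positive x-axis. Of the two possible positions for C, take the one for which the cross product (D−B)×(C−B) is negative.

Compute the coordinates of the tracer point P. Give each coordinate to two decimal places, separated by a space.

A=(0,0), D=(8.00,0)
B = A + 4.00·(cos165°, sin165°) = (-3.8637, 1.0353)
|BD| = 11.9088
circle(B,10.00) ∩ circle(D,3.00): a=9.7751, h=2.1089
  candidates: C₊=(6.0577,2.2864) cross=25.114; C₋=(5.6911,-1.9154) cross=-25.114
  mode - wants cross < 0 → take C=(5.6911,-1.9154) (cross=-25.114)
ex = (C−B)/|BC| = (0.9555,-0.2951); ey = (0.2951,0.9555)
P = B + -2.90·ex + 3.18·ey = (-5.6963,4.9294)

-5.70 4.93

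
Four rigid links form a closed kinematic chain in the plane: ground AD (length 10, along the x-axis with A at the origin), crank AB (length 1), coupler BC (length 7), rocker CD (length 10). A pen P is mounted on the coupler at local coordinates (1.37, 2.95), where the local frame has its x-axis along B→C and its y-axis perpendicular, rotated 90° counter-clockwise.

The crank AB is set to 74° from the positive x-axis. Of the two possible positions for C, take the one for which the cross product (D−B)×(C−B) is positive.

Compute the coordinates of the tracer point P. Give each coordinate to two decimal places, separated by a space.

A=(0,0), D=(10.00,0)
B = A + 1.00·(cos74°, sin74°) = (0.2756, 0.9613)
|BD| = 9.7718
circle(B,7.00) ∩ circle(D,10.00): a=2.2763, h=6.6195
  candidates: C₊=(3.1921,7.3248) cross=64.685; C₋=(1.8897,-5.8501) cross=-64.685
  mode + wants cross > 0 → take C=(3.1921,7.3248) (cross=64.685)
ex = (C−B)/|BC| = (0.4166,0.9091); ey = (-0.9091,0.4166)
P = B + 1.37·ex + 2.95·ey = (-1.8353,3.4358)

-1.84 3.44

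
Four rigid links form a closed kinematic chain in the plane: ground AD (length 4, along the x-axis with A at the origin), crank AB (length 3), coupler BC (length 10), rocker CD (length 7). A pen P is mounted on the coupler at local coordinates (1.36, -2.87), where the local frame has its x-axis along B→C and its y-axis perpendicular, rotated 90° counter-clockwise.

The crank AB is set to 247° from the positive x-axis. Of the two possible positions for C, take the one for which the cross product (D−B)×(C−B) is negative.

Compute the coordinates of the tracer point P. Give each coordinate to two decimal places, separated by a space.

-0.61 -5.89

A=(0,0), D=(4.00,0)
B = A + 3.00·(cos247°, sin247°) = (-1.1722, -2.7615)
|BD| = 5.8632
circle(B,10.00) ∩ circle(D,7.00): a=7.2808, h=6.8550
  candidates: C₊=(2.0218,6.7147) cross=40.192; C₋=(8.4791,-5.3794) cross=-40.192
  mode - wants cross < 0 → take C=(8.4791,-5.3794) (cross=-40.192)
ex = (C−B)/|BC| = (0.9651,-0.2618); ey = (0.2618,0.9651)
P = B + 1.36·ex + -2.87·ey = (-0.6110,-5.8875)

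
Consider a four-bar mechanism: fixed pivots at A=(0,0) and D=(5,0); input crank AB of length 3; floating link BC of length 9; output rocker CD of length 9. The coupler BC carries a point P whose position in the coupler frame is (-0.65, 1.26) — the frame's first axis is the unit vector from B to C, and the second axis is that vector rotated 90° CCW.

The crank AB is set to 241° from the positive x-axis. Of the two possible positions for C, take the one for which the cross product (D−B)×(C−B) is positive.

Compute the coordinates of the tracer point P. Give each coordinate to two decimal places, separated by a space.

-2.72 -3.26

A=(0,0), D=(5.00,0)
B = A + 3.00·(cos241°, sin241°) = (-1.4544, -2.6239)
|BD| = 6.9674
circle(B,9.00) ∩ circle(D,9.00): a=3.4837, h=8.2984
  candidates: C₊=(-1.3523,6.3756) cross=57.818; C₋=(4.8979,-8.9994) cross=-57.818
  mode + wants cross > 0 → take C=(-1.3523,6.3756) (cross=57.818)
ex = (C−B)/|BC| = (0.0113,0.9999); ey = (-0.9999,0.0113)
P = B + -0.65·ex + 1.26·ey = (-2.7217,-3.2595)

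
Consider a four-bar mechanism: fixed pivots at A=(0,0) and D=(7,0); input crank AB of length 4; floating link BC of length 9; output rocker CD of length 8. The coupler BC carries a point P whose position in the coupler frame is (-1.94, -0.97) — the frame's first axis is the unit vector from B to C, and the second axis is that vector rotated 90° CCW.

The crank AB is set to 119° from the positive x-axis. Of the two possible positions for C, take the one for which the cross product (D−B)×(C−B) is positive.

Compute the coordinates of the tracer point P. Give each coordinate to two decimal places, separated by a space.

-3.15 1.70

A=(0,0), D=(7.00,0)
B = A + 4.00·(cos119°, sin119°) = (-1.9392, 3.4985)
|BD| = 9.5994
circle(B,9.00) ∩ circle(D,8.00): a=5.6852, h=6.9770
  candidates: C₊=(5.8977,7.9237) cross=66.975; C₋=(0.8122,-5.0706) cross=-66.975
  mode + wants cross > 0 → take C=(5.8977,7.9237) (cross=66.975)
ex = (C−B)/|BC| = (0.8708,0.4917); ey = (-0.4917,0.8708)
P = B + -1.94·ex + -0.97·ey = (-3.1516,1.7000)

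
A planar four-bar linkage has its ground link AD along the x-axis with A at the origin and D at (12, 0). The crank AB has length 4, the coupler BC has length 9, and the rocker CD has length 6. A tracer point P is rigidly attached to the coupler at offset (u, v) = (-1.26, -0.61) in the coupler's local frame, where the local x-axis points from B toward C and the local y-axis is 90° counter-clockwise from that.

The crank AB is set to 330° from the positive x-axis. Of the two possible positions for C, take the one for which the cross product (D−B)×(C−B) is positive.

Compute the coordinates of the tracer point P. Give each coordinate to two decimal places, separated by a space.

A=(0,0), D=(12.00,0)
B = A + 4.00·(cos330°, sin330°) = (3.4641, -2.0000)
|BD| = 8.7671
circle(B,9.00) ∩ circle(D,6.00): a=6.9500, h=5.7182
  candidates: C₊=(8.9263,5.1529) cross=50.132; C₋=(11.5353,-5.9820) cross=-50.132
  mode + wants cross > 0 → take C=(8.9263,5.1529) (cross=50.132)
ex = (C−B)/|BC| = (0.6069,0.7948); ey = (-0.7948,0.6069)
P = B + -1.26·ex + -0.61·ey = (3.1842,-3.3716)

3.18 -3.37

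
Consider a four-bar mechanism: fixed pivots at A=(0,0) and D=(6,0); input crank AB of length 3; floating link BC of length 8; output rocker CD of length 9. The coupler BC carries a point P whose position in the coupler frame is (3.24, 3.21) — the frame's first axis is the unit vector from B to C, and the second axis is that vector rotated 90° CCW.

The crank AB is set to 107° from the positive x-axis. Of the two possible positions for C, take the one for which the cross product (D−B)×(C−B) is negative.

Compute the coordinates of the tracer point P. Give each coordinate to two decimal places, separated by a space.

2.11 -0.58

A=(0,0), D=(6.00,0)
B = A + 3.00·(cos107°, sin107°) = (-0.8771, 2.8689)
|BD| = 7.4515
circle(B,8.00) ∩ circle(D,9.00): a=2.5851, h=7.5708
  candidates: C₊=(4.4235,8.8609) cross=56.414; C₋=(-1.4062,-5.1136) cross=-56.414
  mode - wants cross < 0 → take C=(-1.4062,-5.1136) (cross=-56.414)
ex = (C−B)/|BC| = (-0.0661,-0.9978); ey = (0.9978,-0.0661)
P = B + 3.24·ex + 3.21·ey = (2.1116,-0.5763)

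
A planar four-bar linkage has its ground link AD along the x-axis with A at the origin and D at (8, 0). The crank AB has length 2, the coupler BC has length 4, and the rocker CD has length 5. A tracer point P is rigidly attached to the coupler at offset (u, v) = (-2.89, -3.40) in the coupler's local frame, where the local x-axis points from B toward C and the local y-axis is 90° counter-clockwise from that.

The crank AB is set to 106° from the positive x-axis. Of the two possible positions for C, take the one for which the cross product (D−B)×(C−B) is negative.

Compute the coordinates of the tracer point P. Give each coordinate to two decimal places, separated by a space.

-4.68 0.23

A=(0,0), D=(8.00,0)
B = A + 2.00·(cos106°, sin106°) = (-0.5513, 1.9225)
|BD| = 8.7647
circle(B,4.00) ∩ circle(D,5.00): a=3.8689, h=1.0155
  candidates: C₊=(3.4462,2.0647) cross=8.901; C₋=(3.0007,0.0831) cross=-8.901
  mode - wants cross < 0 → take C=(3.0007,0.0831) (cross=-8.901)
ex = (C−B)/|BC| = (0.8880,-0.4599); ey = (0.4599,0.8880)
P = B + -2.89·ex + -3.40·ey = (-4.6811,0.2323)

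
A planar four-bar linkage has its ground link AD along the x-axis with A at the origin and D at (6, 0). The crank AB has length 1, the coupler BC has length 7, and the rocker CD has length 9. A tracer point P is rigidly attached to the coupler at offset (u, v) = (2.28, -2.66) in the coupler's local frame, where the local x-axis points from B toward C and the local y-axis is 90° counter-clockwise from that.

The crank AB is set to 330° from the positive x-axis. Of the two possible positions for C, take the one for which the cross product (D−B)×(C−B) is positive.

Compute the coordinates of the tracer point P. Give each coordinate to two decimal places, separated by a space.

3.10 2.20

A=(0,0), D=(6.00,0)
B = A + 1.00·(cos330°, sin330°) = (0.8660, -0.5000)
|BD| = 5.1583
circle(B,7.00) ∩ circle(D,9.00): a=-0.5227, h=6.9805
  candidates: C₊=(-0.3308,6.3969) cross=36.007; C₋=(1.0224,-7.4983) cross=-36.007
  mode + wants cross > 0 → take C=(-0.3308,6.3969) (cross=36.007)
ex = (C−B)/|BC| = (-0.1710,0.9853); ey = (-0.9853,-0.1710)
P = B + 2.28·ex + -2.66·ey = (3.0970,2.2012)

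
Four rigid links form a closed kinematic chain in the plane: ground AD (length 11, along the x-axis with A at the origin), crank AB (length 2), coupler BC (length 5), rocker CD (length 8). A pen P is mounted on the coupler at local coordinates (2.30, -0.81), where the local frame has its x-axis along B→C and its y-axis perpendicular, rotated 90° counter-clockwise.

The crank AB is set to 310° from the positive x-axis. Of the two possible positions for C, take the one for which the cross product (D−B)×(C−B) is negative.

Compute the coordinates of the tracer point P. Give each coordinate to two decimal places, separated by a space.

2.34 -3.73

A=(0,0), D=(11.00,0)
B = A + 2.00·(cos310°, sin310°) = (1.2856, -1.5321)
|BD| = 9.8345
circle(B,5.00) ∩ circle(D,8.00): a=2.9344, h=4.0483
  candidates: C₊=(3.5535,2.9240) cross=39.813; C₋=(4.8149,-5.0739) cross=-39.813
  mode - wants cross < 0 → take C=(4.8149,-5.0739) (cross=-39.813)
ex = (C−B)/|BC| = (0.7059,-0.7084); ey = (0.7084,0.7059)
P = B + 2.30·ex + -0.81·ey = (2.3353,-3.7330)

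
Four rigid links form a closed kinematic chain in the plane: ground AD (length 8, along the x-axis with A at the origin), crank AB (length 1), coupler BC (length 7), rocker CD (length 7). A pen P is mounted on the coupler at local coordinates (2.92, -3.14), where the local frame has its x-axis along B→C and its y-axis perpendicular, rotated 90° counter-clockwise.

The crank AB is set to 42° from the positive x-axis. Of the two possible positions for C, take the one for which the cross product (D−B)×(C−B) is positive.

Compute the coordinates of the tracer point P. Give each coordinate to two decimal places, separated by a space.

A=(0,0), D=(8.00,0)
B = A + 1.00·(cos42°, sin42°) = (0.7431, 0.6691)
|BD| = 7.2876
circle(B,7.00) ∩ circle(D,7.00): a=3.6438, h=5.9768
  candidates: C₊=(4.9203,6.2862) cross=43.557; C₋=(3.8228,-5.6170) cross=-43.557
  mode + wants cross > 0 → take C=(4.9203,6.2862) (cross=43.557)
ex = (C−B)/|BC| = (0.5967,0.8024); ey = (-0.8024,0.5967)
P = B + 2.92·ex + -3.14·ey = (5.0053,1.1385)

5.01 1.14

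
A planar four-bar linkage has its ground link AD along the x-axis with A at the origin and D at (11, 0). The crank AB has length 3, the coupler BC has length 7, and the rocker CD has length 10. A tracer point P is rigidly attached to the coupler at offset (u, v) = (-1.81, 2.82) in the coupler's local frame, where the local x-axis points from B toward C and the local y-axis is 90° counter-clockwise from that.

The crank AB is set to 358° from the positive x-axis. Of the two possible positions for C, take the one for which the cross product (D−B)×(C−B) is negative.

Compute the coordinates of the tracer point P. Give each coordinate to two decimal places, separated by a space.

5.56 2.05

A=(0,0), D=(11.00,0)
B = A + 3.00·(cos358°, sin358°) = (2.9982, -0.1047)
|BD| = 8.0025
circle(B,7.00) ∩ circle(D,10.00): a=0.8148, h=6.9524
  candidates: C₊=(3.7219,6.8578) cross=55.637; C₋=(3.9038,-7.0459) cross=-55.637
  mode - wants cross < 0 → take C=(3.9038,-7.0459) (cross=-55.637)
ex = (C−B)/|BC| = (0.1294,-0.9916); ey = (0.9916,0.1294)
P = B + -1.81·ex + 2.82·ey = (5.5603,2.0549)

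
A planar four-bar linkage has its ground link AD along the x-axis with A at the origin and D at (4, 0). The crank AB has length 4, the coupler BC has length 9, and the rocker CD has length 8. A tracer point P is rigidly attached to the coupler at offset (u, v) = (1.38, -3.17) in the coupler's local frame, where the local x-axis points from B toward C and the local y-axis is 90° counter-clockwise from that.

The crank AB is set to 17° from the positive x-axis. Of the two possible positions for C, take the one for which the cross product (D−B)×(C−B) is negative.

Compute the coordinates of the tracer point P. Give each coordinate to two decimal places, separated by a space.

0.37 1.06

A=(0,0), D=(4.00,0)
B = A + 4.00·(cos17°, sin17°) = (3.8252, 1.1695)
|BD| = 1.1825
circle(B,9.00) ∩ circle(D,8.00): a=7.7795, h=4.5253
  candidates: C₊=(9.4507,-5.8557) cross=5.351; C₋=(0.4995,-7.1935) cross=-5.351
  mode - wants cross < 0 → take C=(0.4995,-7.1935) (cross=-5.351)
ex = (C−B)/|BC| = (-0.3695,-0.9292); ey = (0.9292,-0.3695)
P = B + 1.38·ex + -3.17·ey = (0.3696,1.0586)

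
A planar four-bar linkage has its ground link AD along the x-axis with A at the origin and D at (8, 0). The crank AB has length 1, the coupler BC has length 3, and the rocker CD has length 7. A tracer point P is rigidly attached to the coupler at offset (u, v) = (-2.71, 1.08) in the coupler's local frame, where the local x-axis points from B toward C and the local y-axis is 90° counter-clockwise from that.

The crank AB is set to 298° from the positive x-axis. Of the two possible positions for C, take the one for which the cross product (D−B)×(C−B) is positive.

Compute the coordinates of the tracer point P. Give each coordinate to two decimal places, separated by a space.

-1.31 -3.19

A=(0,0), D=(8.00,0)
B = A + 1.00·(cos298°, sin298°) = (0.4695, -0.8829)
|BD| = 7.5821
circle(B,3.00) ∩ circle(D,7.00): a=1.1533, h=2.7695
  candidates: C₊=(1.2924,2.0020) cross=20.998; C₋=(1.9374,-3.4993) cross=-20.998
  mode + wants cross > 0 → take C=(1.2924,2.0020) (cross=20.998)
ex = (C−B)/|BC| = (0.2743,0.9616); ey = (-0.9616,0.2743)
P = B + -2.71·ex + 1.08·ey = (-1.3125,-3.1927)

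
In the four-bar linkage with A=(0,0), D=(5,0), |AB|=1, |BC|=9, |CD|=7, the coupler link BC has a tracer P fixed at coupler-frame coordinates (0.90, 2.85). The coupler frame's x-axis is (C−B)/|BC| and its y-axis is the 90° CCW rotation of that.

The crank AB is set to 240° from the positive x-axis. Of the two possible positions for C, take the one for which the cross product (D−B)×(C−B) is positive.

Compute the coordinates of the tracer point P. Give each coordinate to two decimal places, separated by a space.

A=(0,0), D=(5.00,0)
B = A + 1.00·(cos240°, sin240°) = (-0.5000, -0.8660)
|BD| = 5.5678
circle(B,9.00) ∩ circle(D,7.00): a=5.6576, h=6.9994
  candidates: C₊=(4.0000,6.9282) cross=38.971; C₋=(6.1774,-6.9003) cross=-38.971
  mode + wants cross > 0 → take C=(4.0000,6.9282) (cross=38.971)
ex = (C−B)/|BC| = (0.5000,0.8660); ey = (-0.8660,0.5000)
P = B + 0.90·ex + 2.85·ey = (-2.5182,1.3384)

-2.52 1.34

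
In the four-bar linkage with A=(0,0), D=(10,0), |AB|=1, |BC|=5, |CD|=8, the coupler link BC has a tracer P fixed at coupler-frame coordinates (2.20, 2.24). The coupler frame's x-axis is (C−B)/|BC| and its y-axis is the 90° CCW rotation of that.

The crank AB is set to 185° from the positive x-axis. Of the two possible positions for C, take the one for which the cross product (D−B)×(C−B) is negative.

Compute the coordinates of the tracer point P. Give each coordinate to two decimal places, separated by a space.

2.14 0.14

A=(0,0), D=(10.00,0)
B = A + 1.00·(cos185°, sin185°) = (-0.9962, -0.0872)
|BD| = 10.9965
circle(B,5.00) ∩ circle(D,8.00): a=3.7250, h=3.3353
  candidates: C₊=(2.7022,3.2776) cross=36.677; C₋=(2.7551,-3.3929) cross=-36.677
  mode - wants cross < 0 → take C=(2.7551,-3.3929) (cross=-36.677)
ex = (C−B)/|BC| = (0.7503,-0.6611); ey = (0.6611,0.7503)
P = B + 2.20·ex + 2.24·ey = (2.1353,0.1389)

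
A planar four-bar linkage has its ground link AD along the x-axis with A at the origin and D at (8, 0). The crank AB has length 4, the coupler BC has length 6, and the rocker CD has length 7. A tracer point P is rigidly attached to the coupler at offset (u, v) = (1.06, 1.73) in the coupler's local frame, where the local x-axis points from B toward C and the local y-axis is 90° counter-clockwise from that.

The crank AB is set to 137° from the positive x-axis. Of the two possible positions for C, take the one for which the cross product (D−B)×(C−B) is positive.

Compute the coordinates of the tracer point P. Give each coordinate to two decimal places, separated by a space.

-2.47 4.71

A=(0,0), D=(8.00,0)
B = A + 4.00·(cos137°, sin137°) = (-2.9254, 2.7280)
|BD| = 11.2608
circle(B,6.00) ∩ circle(D,7.00): a=5.0532, h=3.2350
  candidates: C₊=(2.7610,4.6425) cross=36.429; C₋=(1.1936,-1.6348) cross=-36.429
  mode + wants cross > 0 → take C=(2.7610,4.6425) (cross=36.429)
ex = (C−B)/|BC| = (0.9477,0.3191); ey = (-0.3191,0.9477)
P = B + 1.06·ex + 1.73·ey = (-2.4728,4.7058)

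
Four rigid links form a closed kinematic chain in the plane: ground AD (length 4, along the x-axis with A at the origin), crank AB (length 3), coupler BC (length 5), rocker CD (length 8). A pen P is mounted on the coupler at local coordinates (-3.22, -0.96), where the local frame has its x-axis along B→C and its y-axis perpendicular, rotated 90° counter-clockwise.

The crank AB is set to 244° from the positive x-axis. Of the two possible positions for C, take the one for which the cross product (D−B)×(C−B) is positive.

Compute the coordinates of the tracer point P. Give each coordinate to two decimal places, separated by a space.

A=(0,0), D=(4.00,0)
B = A + 3.00·(cos244°, sin244°) = (-1.3151, -2.6964)
|BD| = 5.9599
circle(B,5.00) ∩ circle(D,8.00): a=-0.2919, h=4.9915
  candidates: C₊=(-3.8336,1.6230) cross=29.749; C₋=(0.6828,-7.2799) cross=-29.749
  mode + wants cross > 0 → take C=(-3.8336,1.6230) (cross=29.749)
ex = (C−B)/|BC| = (-0.5037,0.8639); ey = (-0.8639,-0.5037)
P = B + -3.22·ex + -0.96·ey = (1.1361,-4.9945)

1.14 -4.99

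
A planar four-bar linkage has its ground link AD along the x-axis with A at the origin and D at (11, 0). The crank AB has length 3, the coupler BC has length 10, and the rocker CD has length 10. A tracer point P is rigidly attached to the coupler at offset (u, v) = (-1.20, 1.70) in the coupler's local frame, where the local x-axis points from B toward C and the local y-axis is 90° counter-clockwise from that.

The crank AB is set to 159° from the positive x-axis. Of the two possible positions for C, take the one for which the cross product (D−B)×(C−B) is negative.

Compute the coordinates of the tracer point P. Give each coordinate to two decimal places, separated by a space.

A=(0,0), D=(11.00,0)
B = A + 3.00·(cos159°, sin159°) = (-2.8007, 1.0751)
|BD| = 13.8426
circle(B,10.00) ∩ circle(D,10.00): a=6.9213, h=7.2178
  candidates: C₊=(4.6602,7.7335) cross=99.912; C₋=(3.5391,-6.6584) cross=-99.912
  mode - wants cross < 0 → take C=(3.5391,-6.6584) (cross=-99.912)
ex = (C−B)/|BC| = (0.6340,-0.7734); ey = (0.7734,0.6340)
P = B + -1.20·ex + 1.70·ey = (-2.2468,3.0809)

-2.25 3.08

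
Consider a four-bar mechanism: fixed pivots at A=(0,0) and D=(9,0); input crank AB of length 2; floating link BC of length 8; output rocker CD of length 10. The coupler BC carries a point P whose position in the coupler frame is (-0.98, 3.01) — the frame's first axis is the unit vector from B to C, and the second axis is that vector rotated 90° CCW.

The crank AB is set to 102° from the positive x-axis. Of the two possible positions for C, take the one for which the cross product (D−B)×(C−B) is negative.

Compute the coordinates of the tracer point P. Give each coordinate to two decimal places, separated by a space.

2.38 3.43

A=(0,0), D=(9.00,0)
B = A + 2.00·(cos102°, sin102°) = (-0.4158, 1.9563)
|BD| = 9.6169
circle(B,8.00) ∩ circle(D,10.00): a=2.9367, h=7.4415
  candidates: C₊=(3.9733,8.6448) cross=71.564; C₋=(0.9458,-5.9270) cross=-71.564
  mode - wants cross < 0 → take C=(0.9458,-5.9270) (cross=-71.564)
ex = (C−B)/|BC| = (0.1702,-0.9854); ey = (0.9854,0.1702)
P = B + -0.98·ex + 3.01·ey = (2.3835,3.4343)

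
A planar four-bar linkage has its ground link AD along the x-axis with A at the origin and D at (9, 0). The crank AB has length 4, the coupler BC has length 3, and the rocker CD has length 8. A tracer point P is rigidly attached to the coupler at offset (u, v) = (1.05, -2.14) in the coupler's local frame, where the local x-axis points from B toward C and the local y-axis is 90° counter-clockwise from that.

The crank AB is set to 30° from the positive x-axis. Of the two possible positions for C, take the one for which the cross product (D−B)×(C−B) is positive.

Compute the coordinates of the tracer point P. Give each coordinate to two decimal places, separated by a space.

A=(0,0), D=(9.00,0)
B = A + 4.00·(cos30°, sin30°) = (3.4641, 2.0000)
|BD| = 5.8861
circle(B,3.00) ∩ circle(D,8.00): a=-1.7290, h=2.4517
  candidates: C₊=(2.6710,4.8933) cross=14.431; C₋=(1.0050,0.2817) cross=-14.431
  mode + wants cross > 0 → take C=(2.6710,4.8933) (cross=14.431)
ex = (C−B)/|BC| = (-0.2644,0.9644); ey = (-0.9644,-0.2644)
P = B + 1.05·ex + -2.14·ey = (5.2504,3.5784)

5.25 3.58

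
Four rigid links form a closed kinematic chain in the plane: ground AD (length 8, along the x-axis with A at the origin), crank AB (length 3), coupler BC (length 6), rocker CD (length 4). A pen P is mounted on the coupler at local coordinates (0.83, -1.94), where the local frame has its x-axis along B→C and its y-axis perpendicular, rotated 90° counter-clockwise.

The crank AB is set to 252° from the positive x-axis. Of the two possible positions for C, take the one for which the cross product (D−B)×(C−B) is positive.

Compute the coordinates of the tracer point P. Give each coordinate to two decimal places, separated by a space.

0.85 -3.99

A=(0,0), D=(8.00,0)
B = A + 3.00·(cos252°, sin252°) = (-0.9271, -2.8532)
|BD| = 9.3719
circle(B,6.00) ∩ circle(D,4.00): a=5.7530, h=1.7039
  candidates: C₊=(4.0341,0.5213) cross=15.969; C₋=(5.0716,-2.7248) cross=-15.969
  mode + wants cross > 0 → take C=(4.0341,0.5213) (cross=15.969)
ex = (C−B)/|BC| = (0.8269,0.5624); ey = (-0.5624,0.8269)
P = B + 0.83·ex + -1.94·ey = (0.8503,-3.9905)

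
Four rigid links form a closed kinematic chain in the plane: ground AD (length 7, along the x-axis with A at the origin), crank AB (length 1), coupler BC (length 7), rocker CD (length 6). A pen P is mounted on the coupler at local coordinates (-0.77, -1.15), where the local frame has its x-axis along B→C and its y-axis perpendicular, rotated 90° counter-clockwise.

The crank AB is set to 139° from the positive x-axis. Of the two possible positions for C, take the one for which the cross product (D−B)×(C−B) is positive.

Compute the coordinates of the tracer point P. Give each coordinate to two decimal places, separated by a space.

A=(0,0), D=(7.00,0)
B = A + 1.00·(cos139°, sin139°) = (-0.7547, 0.6561)
|BD| = 7.7824
circle(B,7.00) ∩ circle(D,6.00): a=4.7264, h=5.1634
  candidates: C₊=(4.3902,5.4027) cross=40.184; C₋=(3.5196,-4.8874) cross=-40.184
  mode + wants cross > 0 → take C=(4.3902,5.4027) (cross=40.184)
ex = (C−B)/|BC| = (0.7350,0.6781); ey = (-0.6781,0.7350)
P = B + -0.77·ex + -1.15·ey = (-0.5408,-0.7113)

-0.54 -0.71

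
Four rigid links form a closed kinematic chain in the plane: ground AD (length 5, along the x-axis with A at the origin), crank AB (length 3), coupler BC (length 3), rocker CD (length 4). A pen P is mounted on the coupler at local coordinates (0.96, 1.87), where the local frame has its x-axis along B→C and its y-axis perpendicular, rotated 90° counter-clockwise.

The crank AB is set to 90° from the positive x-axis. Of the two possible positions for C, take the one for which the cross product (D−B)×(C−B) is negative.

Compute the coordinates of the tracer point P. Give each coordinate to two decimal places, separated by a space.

A=(0,0), D=(5.00,0)
B = A + 3.00·(cos90°, sin90°) = (0.0000, 3.0000)
|BD| = 5.8310
circle(B,3.00) ∩ circle(D,4.00): a=2.3152, h=1.9078
  candidates: C₊=(2.9668,3.4447) cross=11.124; C₋=(1.0037,0.1729) cross=-11.124
  mode - wants cross < 0 → take C=(1.0037,0.1729) (cross=-11.124)
ex = (C−B)/|BC| = (0.3346,-0.9424); ey = (0.9424,0.3346)
P = B + 0.96·ex + 1.87·ey = (2.0834,2.7210)

2.08 2.72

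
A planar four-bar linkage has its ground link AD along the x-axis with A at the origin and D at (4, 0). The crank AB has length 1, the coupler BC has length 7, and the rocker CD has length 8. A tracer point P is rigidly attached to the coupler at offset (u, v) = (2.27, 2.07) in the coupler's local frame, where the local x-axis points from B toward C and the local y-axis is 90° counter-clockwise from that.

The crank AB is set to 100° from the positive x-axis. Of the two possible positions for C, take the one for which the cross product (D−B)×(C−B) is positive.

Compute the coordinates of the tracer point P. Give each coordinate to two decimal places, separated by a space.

-1.51 3.75

A=(0,0), D=(4.00,0)
B = A + 1.00·(cos100°, sin100°) = (-0.1736, 0.9848)
|BD| = 4.2883
circle(B,7.00) ∩ circle(D,8.00): a=0.3952, h=6.9888
  candidates: C₊=(1.8160,7.6961) cross=29.970; C₋=(-1.3940,-5.9080) cross=-29.970
  mode + wants cross > 0 → take C=(1.8160,7.6961) (cross=29.970)
ex = (C−B)/|BC| = (0.2842,0.9588); ey = (-0.9588,0.2842)
P = B + 2.27·ex + 2.07·ey = (-1.5131,3.7495)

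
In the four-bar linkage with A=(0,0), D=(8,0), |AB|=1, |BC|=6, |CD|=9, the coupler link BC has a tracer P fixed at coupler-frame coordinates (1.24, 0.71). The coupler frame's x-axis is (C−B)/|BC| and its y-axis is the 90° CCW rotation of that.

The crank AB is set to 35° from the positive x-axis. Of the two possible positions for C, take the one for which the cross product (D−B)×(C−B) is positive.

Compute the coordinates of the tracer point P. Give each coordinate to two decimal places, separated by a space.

A=(0,0), D=(8.00,0)
B = A + 1.00·(cos35°, sin35°) = (0.8192, 0.5736)
|BD| = 7.2037
circle(B,6.00) ∩ circle(D,9.00): a=0.4785, h=5.9809
  candidates: C₊=(1.7723,6.4974) cross=43.085; C₋=(0.8199,-5.4264) cross=-43.085
  mode + wants cross > 0 → take C=(1.7723,6.4974) (cross=43.085)
ex = (C−B)/|BC| = (0.1589,0.9873); ey = (-0.9873,0.1589)
P = B + 1.24·ex + 0.71·ey = (0.3152,1.9106)

0.32 1.91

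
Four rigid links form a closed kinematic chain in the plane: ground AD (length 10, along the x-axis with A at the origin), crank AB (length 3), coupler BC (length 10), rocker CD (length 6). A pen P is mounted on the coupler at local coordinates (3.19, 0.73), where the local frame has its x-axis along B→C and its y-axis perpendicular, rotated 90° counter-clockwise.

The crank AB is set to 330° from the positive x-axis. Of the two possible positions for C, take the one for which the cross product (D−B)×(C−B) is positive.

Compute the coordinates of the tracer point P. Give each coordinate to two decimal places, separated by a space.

4.18 1.36

A=(0,0), D=(10.00,0)
B = A + 3.00·(cos330°, sin330°) = (2.5981, -1.5000)
|BD| = 7.5524
circle(B,10.00) ∩ circle(D,6.00): a=8.0133, h=5.9823
  candidates: C₊=(9.2635,5.9546) cross=45.180; C₋=(11.6399,-5.7716) cross=-45.180
  mode + wants cross > 0 → take C=(9.2635,5.9546) (cross=45.180)
ex = (C−B)/|BC| = (0.6665,0.7455); ey = (-0.7455,0.6665)
P = B + 3.19·ex + 0.73·ey = (4.1802,1.3646)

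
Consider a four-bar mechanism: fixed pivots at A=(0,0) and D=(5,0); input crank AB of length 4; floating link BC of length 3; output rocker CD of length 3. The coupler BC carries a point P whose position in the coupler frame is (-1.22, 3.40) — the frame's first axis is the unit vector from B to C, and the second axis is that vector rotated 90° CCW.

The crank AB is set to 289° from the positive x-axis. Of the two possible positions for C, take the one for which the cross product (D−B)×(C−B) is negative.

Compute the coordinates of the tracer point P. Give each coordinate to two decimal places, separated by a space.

-0.88 -0.91

A=(0,0), D=(5.00,0)
B = A + 4.00·(cos289°, sin289°) = (1.3023, -3.7821)
|BD| = 5.2894
circle(B,3.00) ∩ circle(D,3.00): a=2.6447, h=1.4162
  candidates: C₊=(2.1385,-0.9010) cross=7.491; C₋=(4.1638,-2.8811) cross=-7.491
  mode - wants cross < 0 → take C=(4.1638,-2.8811) (cross=-7.491)
ex = (C−B)/|BC| = (0.9538,0.3003); ey = (-0.3003,0.9538)
P = B + -1.22·ex + 3.40·ey = (-0.8825,-0.9054)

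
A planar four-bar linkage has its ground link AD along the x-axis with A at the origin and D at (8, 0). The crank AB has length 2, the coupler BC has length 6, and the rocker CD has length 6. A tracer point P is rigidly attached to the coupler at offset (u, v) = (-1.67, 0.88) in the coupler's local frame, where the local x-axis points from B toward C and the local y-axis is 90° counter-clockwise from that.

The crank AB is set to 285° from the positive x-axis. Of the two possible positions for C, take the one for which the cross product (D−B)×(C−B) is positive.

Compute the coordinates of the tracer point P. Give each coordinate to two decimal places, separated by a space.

-1.00 -3.06

A=(0,0), D=(8.00,0)
B = A + 2.00·(cos285°, sin285°) = (0.5176, -1.9319)
|BD| = 7.7277
circle(B,6.00) ∩ circle(D,6.00): a=3.8639, h=4.5903
  candidates: C₊=(3.1113,3.4786) cross=35.472; C₋=(5.4063,-5.4104) cross=-35.472
  mode + wants cross > 0 → take C=(3.1113,3.4786) (cross=35.472)
ex = (C−B)/|BC| = (0.4323,0.9017); ey = (-0.9017,0.4323)
P = B + -1.67·ex + 0.88·ey = (-0.9978,-3.0574)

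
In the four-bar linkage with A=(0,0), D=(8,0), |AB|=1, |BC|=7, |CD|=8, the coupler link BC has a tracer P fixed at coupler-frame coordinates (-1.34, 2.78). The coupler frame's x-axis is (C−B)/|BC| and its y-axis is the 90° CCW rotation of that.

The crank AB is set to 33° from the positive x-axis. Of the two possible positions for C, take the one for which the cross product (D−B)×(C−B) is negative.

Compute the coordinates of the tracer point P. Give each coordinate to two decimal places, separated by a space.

3.11 2.64

A=(0,0), D=(8.00,0)
B = A + 1.00·(cos33°, sin33°) = (0.8387, 0.5446)
|BD| = 7.1820
circle(B,7.00) ∩ circle(D,8.00): a=2.5467, h=6.5203
  candidates: C₊=(3.8725,6.8530) cross=46.829; C₋=(2.8836,-6.1500) cross=-46.829
  mode - wants cross < 0 → take C=(2.8836,-6.1500) (cross=-46.829)
ex = (C−B)/|BC| = (0.2921,-0.9564); ey = (0.9564,0.2921)
P = B + -1.34·ex + 2.78·ey = (3.1059,2.6383)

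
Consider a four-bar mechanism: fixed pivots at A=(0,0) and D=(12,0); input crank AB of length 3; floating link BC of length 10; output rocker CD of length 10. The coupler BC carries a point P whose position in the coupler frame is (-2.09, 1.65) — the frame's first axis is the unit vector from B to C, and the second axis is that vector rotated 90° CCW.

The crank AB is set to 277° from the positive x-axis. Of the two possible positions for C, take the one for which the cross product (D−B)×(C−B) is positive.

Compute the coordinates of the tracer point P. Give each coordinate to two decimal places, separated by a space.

A=(0,0), D=(12.00,0)
B = A + 3.00·(cos277°, sin277°) = (0.3656, -2.9776)
|BD| = 12.0094
circle(B,10.00) ∩ circle(D,10.00): a=6.0047, h=7.9965
  candidates: C₊=(4.2001,6.2580) cross=96.033; C₋=(8.1655,-9.2356) cross=-96.033
  mode + wants cross > 0 → take C=(4.2001,6.2580) (cross=96.033)
ex = (C−B)/|BC| = (0.3835,0.9236); ey = (-0.9236,0.3835)
P = B + -2.09·ex + 1.65·ey = (-1.9597,-4.2752)

-1.96 -4.28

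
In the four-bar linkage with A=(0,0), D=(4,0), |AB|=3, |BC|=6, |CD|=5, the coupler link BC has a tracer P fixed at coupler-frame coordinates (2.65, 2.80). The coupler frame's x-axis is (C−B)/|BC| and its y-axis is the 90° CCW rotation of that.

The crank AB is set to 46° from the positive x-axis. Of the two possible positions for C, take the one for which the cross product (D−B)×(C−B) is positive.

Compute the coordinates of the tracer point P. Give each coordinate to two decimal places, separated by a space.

A=(0,0), D=(4.00,0)
B = A + 3.00·(cos46°, sin46°) = (2.0840, 2.1580)
|BD| = 2.8859
circle(B,6.00) ∩ circle(D,5.00): a=3.3488, h=4.9785
  candidates: C₊=(8.0302,2.9593) cross=14.367; C₋=(0.5845,-3.6516) cross=-14.367
  mode + wants cross > 0 → take C=(8.0302,2.9593) (cross=14.367)
ex = (C−B)/|BC| = (0.9910,0.1335); ey = (-0.1335,0.9910)
P = B + 2.65·ex + 2.80·ey = (4.3363,5.2868)

4.34 5.29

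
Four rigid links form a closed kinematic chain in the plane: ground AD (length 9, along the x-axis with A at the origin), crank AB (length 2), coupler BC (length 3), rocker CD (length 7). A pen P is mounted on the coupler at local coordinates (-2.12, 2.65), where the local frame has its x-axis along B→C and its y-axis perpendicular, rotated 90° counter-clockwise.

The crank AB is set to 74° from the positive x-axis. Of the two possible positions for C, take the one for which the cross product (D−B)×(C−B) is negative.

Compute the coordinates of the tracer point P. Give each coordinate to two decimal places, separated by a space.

A=(0,0), D=(9.00,0)
B = A + 2.00·(cos74°, sin74°) = (0.5513, 1.9225)
|BD| = 8.6647
circle(B,3.00) ∩ circle(D,7.00): a=2.0241, h=2.2142
  candidates: C₊=(3.0163,3.6325) cross=19.186; C₋=(2.0337,-0.6856) cross=-19.186
  mode - wants cross < 0 → take C=(2.0337,-0.6856) (cross=-19.186)
ex = (C−B)/|BC| = (0.4941,-0.8694); ey = (0.8694,0.4941)
P = B + -2.12·ex + 2.65·ey = (1.8076,5.0751)

1.81 5.08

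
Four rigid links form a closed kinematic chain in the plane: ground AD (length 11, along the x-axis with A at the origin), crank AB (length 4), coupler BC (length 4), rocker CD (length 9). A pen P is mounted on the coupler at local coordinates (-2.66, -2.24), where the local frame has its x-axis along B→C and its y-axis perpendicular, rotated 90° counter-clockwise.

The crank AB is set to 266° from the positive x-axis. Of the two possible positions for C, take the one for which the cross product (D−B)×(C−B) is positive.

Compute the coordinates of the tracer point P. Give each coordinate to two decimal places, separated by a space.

A=(0,0), D=(11.00,0)
B = A + 4.00·(cos266°, sin266°) = (-0.2790, -3.9903)
|BD| = 11.9641
circle(B,4.00) ∩ circle(D,9.00): a=3.2656, h=2.3100
  candidates: C₊=(2.0291,-0.7234) cross=27.637; C₋=(3.5700,-5.0789) cross=-27.637
  mode + wants cross > 0 → take C=(2.0291,-0.7234) (cross=27.637)
ex = (C−B)/|BC| = (0.5770,0.8167); ey = (-0.8167,0.5770)
P = B + -2.66·ex + -2.24·ey = (0.0155,-7.4553)

0.02 -7.46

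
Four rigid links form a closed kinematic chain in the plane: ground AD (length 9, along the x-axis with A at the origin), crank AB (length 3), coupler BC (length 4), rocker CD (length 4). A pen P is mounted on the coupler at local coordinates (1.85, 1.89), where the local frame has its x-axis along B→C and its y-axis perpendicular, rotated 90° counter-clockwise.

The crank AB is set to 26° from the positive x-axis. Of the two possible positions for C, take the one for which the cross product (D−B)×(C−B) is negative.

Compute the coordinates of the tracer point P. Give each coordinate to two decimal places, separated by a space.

A=(0,0), D=(9.00,0)
B = A + 3.00·(cos26°, sin26°) = (2.6964, 1.3151)
|BD| = 6.4393
circle(B,4.00) ∩ circle(D,4.00): a=3.2197, h=2.3735
  candidates: C₊=(6.3329,2.9811) cross=15.284; C₋=(5.3634,-1.6660) cross=-15.284
  mode - wants cross < 0 → take C=(5.3634,-1.6660) (cross=-15.284)
ex = (C−B)/|BC| = (0.6668,-0.7453); ey = (0.7453,0.6668)
P = B + 1.85·ex + 1.89·ey = (5.3385,1.1966)

5.34 1.20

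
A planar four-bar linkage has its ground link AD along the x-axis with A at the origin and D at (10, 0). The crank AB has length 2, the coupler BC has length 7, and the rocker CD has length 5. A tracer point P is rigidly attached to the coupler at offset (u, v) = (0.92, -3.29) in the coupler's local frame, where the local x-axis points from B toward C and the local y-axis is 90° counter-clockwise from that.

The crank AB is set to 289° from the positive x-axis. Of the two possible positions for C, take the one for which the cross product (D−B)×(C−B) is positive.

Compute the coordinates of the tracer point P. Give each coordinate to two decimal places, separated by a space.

3.54 -3.72

A=(0,0), D=(10.00,0)
B = A + 2.00·(cos289°, sin289°) = (0.6511, -1.8910)
|BD| = 9.5382
circle(B,7.00) ∩ circle(D,5.00): a=6.0272, h=3.5599
  candidates: C₊=(5.8529,2.7931) cross=33.955; C₋=(7.2645,-4.1853) cross=-33.955
  mode + wants cross > 0 → take C=(5.8529,2.7931) (cross=33.955)
ex = (C−B)/|BC| = (0.7431,0.6692); ey = (-0.6692,0.7431)
P = B + 0.92·ex + -3.29·ey = (3.5364,-3.7202)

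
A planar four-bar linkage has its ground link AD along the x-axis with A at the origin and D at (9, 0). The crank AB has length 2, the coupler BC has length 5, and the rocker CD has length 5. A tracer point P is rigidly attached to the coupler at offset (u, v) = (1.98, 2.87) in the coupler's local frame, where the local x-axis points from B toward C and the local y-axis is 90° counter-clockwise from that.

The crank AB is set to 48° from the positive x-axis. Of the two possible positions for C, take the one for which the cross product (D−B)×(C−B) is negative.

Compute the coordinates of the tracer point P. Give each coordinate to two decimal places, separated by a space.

A=(0,0), D=(9.00,0)
B = A + 2.00·(cos48°, sin48°) = (1.3383, 1.4863)
|BD| = 7.8046
circle(B,5.00) ∩ circle(D,5.00): a=3.9023, h=3.1260
  candidates: C₊=(5.7645,3.8120) cross=24.397; C₋=(4.5738,-2.3257) cross=-24.397
  mode - wants cross < 0 → take C=(4.5738,-2.3257) (cross=-24.397)
ex = (C−B)/|BC| = (0.6471,-0.7624); ey = (0.7624,0.6471)
P = B + 1.98·ex + 2.87·ey = (4.8076,1.8339)

4.81 1.83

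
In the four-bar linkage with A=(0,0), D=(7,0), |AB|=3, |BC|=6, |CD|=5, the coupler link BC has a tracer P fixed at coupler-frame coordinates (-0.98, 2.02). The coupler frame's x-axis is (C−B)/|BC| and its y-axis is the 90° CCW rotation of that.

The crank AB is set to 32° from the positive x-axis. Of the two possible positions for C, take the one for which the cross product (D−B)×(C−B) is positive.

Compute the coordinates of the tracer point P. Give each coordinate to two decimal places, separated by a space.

0.60 2.70

A=(0,0), D=(7.00,0)
B = A + 3.00·(cos32°, sin32°) = (2.5441, 1.5898)
|BD| = 4.7310
circle(B,6.00) ∩ circle(D,5.00): a=3.5280, h=4.8531
  candidates: C₊=(7.4978,4.9752) cross=22.960; C₋=(4.2362,-4.1667) cross=-22.960
  mode + wants cross > 0 → take C=(7.4978,4.9752) (cross=22.960)
ex = (C−B)/|BC| = (0.8256,0.5642); ey = (-0.5642,0.8256)
P = B + -0.98·ex + 2.02·ey = (0.5953,2.7046)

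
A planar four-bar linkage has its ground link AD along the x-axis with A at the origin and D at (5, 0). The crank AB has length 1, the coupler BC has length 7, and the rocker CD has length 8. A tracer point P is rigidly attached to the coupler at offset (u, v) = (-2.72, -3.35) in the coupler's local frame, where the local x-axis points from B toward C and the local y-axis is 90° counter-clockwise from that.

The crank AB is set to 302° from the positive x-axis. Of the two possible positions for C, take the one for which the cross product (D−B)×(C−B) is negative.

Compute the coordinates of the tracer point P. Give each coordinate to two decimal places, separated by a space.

-3.44 0.85

A=(0,0), D=(5.00,0)
B = A + 1.00·(cos302°, sin302°) = (0.5299, -0.8480)
|BD| = 4.5498
circle(B,7.00) ∩ circle(D,8.00): a=0.6265, h=6.9719
  candidates: C₊=(-0.1541,6.1185) cross=31.721; C₋=(2.4449,-7.5810) cross=-31.721
  mode - wants cross < 0 → take C=(2.4449,-7.5810) (cross=-31.721)
ex = (C−B)/|BC| = (0.2736,-0.9619); ey = (0.9619,0.2736)
P = B + -2.72·ex + -3.35·ey = (-3.4364,0.8517)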